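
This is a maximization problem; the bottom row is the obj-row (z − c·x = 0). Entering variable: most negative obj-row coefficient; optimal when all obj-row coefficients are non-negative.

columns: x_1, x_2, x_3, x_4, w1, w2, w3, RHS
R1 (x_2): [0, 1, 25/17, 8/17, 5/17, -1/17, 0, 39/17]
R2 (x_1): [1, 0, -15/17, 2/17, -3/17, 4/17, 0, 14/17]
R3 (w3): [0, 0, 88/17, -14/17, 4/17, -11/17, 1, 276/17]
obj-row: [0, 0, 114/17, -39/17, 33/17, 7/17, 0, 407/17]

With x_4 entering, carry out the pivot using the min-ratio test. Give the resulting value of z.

Ratio test on column x_4 — row 1: (39/17)/(8/17) = 39/8; row 2: (14/17)/(2/17) = 7; row 3: entry -14/17 ≤ 0. Minimum is 39/8 at row 1 (x_2 leaves); pivot element 8/17.
Pivot on row 1; the obj-row RHS becomes 407/17 − (-39/17)·(39/8) = 281/8.

281/8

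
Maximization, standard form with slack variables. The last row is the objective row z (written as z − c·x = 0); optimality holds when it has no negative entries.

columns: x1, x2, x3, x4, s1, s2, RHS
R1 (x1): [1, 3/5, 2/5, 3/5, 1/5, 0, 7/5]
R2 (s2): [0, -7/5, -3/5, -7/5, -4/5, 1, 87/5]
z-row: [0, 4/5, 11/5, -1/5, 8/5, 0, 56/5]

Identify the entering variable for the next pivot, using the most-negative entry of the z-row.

Negative z-row entries: x4: -1/5.
The most negative is -1/5 in column x4, so x4 enters.

x4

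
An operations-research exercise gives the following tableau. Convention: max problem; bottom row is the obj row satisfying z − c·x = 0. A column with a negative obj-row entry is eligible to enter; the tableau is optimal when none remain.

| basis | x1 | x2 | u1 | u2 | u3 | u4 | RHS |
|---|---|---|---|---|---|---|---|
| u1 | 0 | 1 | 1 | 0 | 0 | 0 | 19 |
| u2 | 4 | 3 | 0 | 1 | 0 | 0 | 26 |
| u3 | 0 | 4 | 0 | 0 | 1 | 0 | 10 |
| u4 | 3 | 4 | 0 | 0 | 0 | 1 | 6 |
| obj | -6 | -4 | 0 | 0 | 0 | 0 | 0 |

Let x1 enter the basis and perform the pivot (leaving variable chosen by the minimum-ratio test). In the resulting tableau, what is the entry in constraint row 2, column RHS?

Ratio test on column x1 — row 1: entry 0 ≤ 0; row 2: 26/4 = 13/2; row 3: entry 0 ≤ 0; row 4: 6/3 = 2. Minimum is 2 at row 4 (u4 leaves); pivot element 3.
Divide row 4 by 3; eliminate column x1 from the other rows.
Row 2 update in column RHS: 26 − 4·2 = 18.

18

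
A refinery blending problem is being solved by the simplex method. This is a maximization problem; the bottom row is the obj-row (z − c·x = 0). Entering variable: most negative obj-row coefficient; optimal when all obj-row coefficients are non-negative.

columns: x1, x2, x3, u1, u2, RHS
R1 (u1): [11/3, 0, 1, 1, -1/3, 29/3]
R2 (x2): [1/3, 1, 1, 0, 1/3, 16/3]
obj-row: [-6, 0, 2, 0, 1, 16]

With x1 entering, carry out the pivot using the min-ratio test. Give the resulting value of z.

Ratio test on column x1 — row 1: (29/3)/(11/3) = 29/11; row 2: (16/3)/(1/3) = 16. Minimum is 29/11 at row 1 (u1 leaves); pivot element 11/3.
Pivot on row 1; the obj-row RHS becomes 16 − (-6)·(29/11) = 350/11.

350/11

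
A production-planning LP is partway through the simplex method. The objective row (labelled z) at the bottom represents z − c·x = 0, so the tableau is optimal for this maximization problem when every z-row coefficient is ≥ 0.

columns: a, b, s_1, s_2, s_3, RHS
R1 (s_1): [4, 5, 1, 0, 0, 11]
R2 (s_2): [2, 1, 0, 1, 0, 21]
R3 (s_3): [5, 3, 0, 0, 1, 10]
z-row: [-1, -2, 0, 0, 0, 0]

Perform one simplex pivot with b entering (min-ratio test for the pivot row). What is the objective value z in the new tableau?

Ratio test on column b — row 1: 11/5 = 11/5; row 2: 21/1 = 21; row 3: 10/3 = 10/3. Minimum is 11/5 at row 1 (s_1 leaves); pivot element 5.
Pivot on row 1; the z-row RHS becomes 0 − (-2)·(11/5) = 22/5.

22/5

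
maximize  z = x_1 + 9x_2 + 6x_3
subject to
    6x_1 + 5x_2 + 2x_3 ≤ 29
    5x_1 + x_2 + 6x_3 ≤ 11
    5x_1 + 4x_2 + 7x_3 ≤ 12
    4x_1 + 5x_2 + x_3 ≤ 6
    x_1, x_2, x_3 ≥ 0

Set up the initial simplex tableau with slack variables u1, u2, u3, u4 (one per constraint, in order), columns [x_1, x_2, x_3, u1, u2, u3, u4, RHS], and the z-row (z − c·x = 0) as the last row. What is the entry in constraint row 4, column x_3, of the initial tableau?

Constraint 4 has coefficient 1 on x_3.

1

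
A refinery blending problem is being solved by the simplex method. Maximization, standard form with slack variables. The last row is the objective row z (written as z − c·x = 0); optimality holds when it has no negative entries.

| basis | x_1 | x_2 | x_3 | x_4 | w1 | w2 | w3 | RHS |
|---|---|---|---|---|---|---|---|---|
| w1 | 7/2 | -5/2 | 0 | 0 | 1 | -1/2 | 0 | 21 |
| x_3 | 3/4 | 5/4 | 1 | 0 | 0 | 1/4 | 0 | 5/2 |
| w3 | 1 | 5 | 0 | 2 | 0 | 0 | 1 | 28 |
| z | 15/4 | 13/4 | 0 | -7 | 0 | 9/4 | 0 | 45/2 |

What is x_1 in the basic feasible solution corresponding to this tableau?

0

x_1 is not in the basis, so in the current basic feasible solution x_1 = 0.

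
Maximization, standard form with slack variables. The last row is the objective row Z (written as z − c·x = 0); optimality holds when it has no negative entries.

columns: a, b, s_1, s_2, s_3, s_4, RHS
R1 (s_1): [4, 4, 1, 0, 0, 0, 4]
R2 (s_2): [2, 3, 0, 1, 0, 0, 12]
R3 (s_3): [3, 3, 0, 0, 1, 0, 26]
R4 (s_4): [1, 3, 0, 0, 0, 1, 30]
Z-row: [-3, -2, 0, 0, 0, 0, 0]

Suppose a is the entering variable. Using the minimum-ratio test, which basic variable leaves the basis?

Column a entries and ratios — s_1: 4/4 = 1; s_2: 12/2 = 6; s_3: 26/3 = 26/3; s_4: 30/1 = 30.
Smallest ratio is 1 in the row of s_1, so s_1 leaves.

s_1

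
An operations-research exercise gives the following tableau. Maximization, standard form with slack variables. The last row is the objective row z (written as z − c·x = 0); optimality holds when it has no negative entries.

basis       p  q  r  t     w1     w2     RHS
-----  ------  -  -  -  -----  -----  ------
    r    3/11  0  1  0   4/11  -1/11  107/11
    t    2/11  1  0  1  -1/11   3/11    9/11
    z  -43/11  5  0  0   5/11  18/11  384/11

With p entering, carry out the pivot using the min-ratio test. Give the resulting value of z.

105/2

Ratio test on column p — row 1: (107/11)/(3/11) = 107/3; row 2: (9/11)/(2/11) = 9/2. Minimum is 9/2 at row 2 (t leaves); pivot element 2/11.
Pivot on row 2; the z-row RHS becomes 384/11 − (-43/11)·(9/2) = 105/2.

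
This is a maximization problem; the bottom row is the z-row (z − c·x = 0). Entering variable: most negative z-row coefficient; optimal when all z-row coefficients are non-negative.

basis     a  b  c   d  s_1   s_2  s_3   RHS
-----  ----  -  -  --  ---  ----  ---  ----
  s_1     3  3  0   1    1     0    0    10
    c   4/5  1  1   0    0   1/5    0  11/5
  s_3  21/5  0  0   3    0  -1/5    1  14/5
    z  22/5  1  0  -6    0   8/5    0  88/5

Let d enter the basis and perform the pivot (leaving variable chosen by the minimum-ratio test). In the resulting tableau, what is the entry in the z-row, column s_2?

Ratio test on column d — row 1: 10/1 = 10; row 2: entry 0 ≤ 0; row 3: (14/5)/3 = 14/15. Minimum is 14/15 at row 3 (s_3 leaves); pivot element 3.
Divide row 3 by 3; eliminate column d from the other rows.
z-row update in column s_2: 8/5 − (-6)·(-1/15) = 6/5.

6/5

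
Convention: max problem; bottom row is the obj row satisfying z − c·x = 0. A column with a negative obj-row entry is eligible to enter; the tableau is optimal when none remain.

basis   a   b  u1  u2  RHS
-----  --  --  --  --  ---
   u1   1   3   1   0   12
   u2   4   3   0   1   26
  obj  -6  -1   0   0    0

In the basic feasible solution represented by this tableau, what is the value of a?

a is not in the basis, so in the current basic feasible solution a = 0.

0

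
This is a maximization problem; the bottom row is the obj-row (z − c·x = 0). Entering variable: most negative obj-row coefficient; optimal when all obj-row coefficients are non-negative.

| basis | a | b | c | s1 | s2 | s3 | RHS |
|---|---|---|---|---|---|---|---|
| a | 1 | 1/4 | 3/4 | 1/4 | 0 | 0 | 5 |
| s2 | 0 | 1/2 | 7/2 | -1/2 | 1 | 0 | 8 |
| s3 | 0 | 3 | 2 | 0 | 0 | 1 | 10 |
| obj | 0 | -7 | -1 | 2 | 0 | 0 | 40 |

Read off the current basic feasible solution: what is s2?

s2 is basic (row 2); its value is the RHS of that row, 8.

8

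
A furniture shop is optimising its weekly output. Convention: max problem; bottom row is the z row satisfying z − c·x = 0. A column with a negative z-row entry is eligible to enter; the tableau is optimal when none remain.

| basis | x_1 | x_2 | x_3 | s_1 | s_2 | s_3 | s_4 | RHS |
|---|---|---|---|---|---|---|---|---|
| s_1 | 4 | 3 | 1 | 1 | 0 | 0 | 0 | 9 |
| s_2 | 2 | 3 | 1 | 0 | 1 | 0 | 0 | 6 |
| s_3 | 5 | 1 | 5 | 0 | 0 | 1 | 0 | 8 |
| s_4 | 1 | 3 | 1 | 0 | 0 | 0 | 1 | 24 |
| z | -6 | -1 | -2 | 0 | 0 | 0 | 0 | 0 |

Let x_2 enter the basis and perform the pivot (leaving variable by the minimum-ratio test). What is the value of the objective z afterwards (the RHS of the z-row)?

Ratio test on column x_2 — row 1: 9/3 = 3; row 2: 6/3 = 2; row 3: 8/1 = 8; row 4: 24/3 = 8. Minimum is 2 at row 2 (s_2 leaves); pivot element 3.
Pivot on row 2; the z-row RHS becomes 0 − (-1)·2 = 2.

2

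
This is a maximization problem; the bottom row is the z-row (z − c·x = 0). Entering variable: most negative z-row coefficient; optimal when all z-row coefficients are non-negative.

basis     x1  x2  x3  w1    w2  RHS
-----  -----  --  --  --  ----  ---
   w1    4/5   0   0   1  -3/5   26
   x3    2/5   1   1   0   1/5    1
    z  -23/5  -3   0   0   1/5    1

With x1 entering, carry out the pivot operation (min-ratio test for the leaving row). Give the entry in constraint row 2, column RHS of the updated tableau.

5/2

Ratio test on column x1 — row 1: 26/(4/5) = 65/2; row 2: 1/(2/5) = 5/2. Minimum is 5/2 at row 2 (x3 leaves); pivot element 2/5.
Divide row 2 by 2/5; eliminate column x1 from the other rows.
In the new row 2, the RHS entry is the old entry divided by the pivot: 1/(2/5) = 5/2.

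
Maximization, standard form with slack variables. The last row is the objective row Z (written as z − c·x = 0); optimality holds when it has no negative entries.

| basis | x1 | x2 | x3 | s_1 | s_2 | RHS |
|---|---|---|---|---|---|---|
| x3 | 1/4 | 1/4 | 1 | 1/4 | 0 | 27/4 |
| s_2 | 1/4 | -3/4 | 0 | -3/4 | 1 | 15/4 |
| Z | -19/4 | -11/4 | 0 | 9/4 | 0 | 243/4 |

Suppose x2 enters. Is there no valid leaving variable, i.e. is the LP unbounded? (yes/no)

Column x2 has positive entries in row(s) 1, so the ratio test bounds it — not unbounded.

no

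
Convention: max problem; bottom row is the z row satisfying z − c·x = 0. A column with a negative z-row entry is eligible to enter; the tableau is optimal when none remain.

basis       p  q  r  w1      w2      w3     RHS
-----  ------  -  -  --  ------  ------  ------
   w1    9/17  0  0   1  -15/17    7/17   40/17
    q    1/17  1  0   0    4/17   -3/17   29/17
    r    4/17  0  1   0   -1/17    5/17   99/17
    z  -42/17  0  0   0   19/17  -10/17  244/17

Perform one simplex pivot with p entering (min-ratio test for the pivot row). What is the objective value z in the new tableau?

Ratio test on column p — row 1: (40/17)/(9/17) = 40/9; row 2: (29/17)/(1/17) = 29; row 3: (99/17)/(4/17) = 99/4. Minimum is 40/9 at row 1 (w1 leaves); pivot element 9/17.
Pivot on row 1; the z-row RHS becomes 244/17 − (-42/17)·(40/9) = 76/3.

76/3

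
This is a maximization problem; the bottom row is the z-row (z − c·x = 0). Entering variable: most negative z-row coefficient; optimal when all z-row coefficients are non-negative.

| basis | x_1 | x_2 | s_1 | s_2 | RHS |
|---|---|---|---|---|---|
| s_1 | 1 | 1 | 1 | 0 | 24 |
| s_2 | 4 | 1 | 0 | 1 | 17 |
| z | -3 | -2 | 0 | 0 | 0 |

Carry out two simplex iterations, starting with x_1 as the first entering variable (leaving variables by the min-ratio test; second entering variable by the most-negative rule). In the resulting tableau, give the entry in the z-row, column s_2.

Ratio test on column x_1 — row 1: 24/1 = 24; row 2: 17/4 = 17/4. Minimum is 17/4 at row 2 (s_2 leaves); pivot element 4.
Divide row 2 by 4; eliminate column x_1 from the other rows.
Second iteration: most negative z-row entry is -5/4 in column x_2, so x_2 enters.
Ratio test on column x_2 — row 1: (79/4)/(3/4) = 79/3; row 2: (17/4)/(1/4) = 17. Minimum is 17 at row 2 (x_1 leaves); pivot element 1/4.
Divide row 2 by 1/4; eliminate column x_2 from the other rows.
After both pivots, the entry at the z-row, column s_2 is 2.

2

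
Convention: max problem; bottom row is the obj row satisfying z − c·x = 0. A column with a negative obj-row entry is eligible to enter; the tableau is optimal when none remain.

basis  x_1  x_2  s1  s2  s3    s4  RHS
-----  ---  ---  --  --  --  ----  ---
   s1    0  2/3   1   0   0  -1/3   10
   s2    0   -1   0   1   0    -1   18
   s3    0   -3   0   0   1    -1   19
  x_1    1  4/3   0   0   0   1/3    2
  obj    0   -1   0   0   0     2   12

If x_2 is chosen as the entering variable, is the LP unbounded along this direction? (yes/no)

Column x_2 has positive entries in row(s) 1, 4, so the ratio test bounds it — not unbounded.

no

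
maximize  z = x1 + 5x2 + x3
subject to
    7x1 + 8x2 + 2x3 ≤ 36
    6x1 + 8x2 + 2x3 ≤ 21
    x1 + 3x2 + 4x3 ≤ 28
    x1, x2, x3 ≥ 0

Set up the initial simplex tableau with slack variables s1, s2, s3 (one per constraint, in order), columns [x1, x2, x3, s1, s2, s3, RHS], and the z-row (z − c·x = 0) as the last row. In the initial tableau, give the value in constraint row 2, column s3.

0

Slack s3 belongs to constraint 3; its column is the unit vector e_3, so the entry in row 2 is 0.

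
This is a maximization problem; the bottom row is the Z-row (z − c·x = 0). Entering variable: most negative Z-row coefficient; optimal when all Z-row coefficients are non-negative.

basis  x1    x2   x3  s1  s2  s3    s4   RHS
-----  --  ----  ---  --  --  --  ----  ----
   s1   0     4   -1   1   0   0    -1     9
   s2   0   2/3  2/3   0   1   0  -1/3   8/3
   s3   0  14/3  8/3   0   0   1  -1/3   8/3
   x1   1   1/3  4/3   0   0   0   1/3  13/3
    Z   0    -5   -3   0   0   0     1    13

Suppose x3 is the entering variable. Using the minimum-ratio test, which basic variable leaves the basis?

s3

Column x3 entries and ratios — s1: -1 ≤ 0, skip; s2: (8/3)/(2/3) = 4; s3: (8/3)/(8/3) = 1; x1: (13/3)/(4/3) = 13/4.
Smallest ratio is 1 in the row of s3, so s3 leaves.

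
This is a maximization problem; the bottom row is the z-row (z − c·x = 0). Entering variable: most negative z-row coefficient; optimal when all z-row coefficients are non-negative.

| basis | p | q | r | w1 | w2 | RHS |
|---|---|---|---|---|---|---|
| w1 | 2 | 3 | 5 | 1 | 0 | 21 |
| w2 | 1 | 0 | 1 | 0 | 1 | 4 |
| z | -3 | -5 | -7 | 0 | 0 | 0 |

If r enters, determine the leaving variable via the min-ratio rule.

Column r entries and ratios — w1: 21/5 = 21/5; w2: 4/1 = 4.
Smallest ratio is 4 in the row of w2, so w2 leaves.

w2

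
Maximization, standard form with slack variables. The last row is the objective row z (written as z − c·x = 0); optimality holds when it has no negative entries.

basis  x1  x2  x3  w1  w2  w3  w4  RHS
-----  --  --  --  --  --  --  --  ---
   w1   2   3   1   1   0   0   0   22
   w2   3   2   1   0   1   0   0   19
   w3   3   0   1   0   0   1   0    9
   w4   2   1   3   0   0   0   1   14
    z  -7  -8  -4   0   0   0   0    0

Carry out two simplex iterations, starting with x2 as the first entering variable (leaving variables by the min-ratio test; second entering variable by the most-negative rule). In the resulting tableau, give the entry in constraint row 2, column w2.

3/5

Ratio test on column x2 — row 1: 22/3 = 22/3; row 2: 19/2 = 19/2; row 3: entry 0 ≤ 0; row 4: 14/1 = 14. Minimum is 22/3 at row 1 (w1 leaves); pivot element 3.
Divide row 1 by 3; eliminate column x2 from the other rows.
Second iteration: most negative z-row entry is -5/3 in column x1, so x1 enters.
Ratio test on column x1 — row 1: (22/3)/(2/3) = 11; row 2: (13/3)/(5/3) = 13/5; row 3: 9/3 = 3; row 4: (20/3)/(4/3) = 5. Minimum is 13/5 at row 2 (w2 leaves); pivot element 5/3.
Divide row 2 by 5/3; eliminate column x1 from the other rows.
After both pivots, the entry at constraint row 2, column w2 is 3/5.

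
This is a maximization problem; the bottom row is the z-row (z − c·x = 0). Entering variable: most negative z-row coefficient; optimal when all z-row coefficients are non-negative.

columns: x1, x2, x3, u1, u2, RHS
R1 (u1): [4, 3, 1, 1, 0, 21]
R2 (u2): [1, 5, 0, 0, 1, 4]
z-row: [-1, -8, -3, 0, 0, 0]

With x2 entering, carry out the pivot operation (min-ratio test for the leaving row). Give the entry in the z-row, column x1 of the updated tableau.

Ratio test on column x2 — row 1: 21/3 = 7; row 2: 4/5 = 4/5. Minimum is 4/5 at row 2 (u2 leaves); pivot element 5.
Divide row 2 by 5; eliminate column x2 from the other rows.
z-row update in column x1: -1 − (-8)·(1/5) = 3/5.

3/5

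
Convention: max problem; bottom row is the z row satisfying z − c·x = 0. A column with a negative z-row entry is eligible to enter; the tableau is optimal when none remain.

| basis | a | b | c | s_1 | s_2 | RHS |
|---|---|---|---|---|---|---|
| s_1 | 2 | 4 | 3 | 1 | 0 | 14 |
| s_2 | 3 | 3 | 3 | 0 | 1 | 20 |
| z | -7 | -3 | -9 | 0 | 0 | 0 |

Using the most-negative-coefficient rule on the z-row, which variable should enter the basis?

Negative z-row entries: a: -7, b: -3, c: -9.
The most negative is -9 in column c, so c enters.

c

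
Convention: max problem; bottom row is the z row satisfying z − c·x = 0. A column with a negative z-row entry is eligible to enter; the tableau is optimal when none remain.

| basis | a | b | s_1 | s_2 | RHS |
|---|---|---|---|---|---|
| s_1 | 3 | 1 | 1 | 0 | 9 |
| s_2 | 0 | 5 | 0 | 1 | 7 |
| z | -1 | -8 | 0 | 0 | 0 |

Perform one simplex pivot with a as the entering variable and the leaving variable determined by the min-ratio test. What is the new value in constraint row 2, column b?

Ratio test on column a — row 1: 9/3 = 3; row 2: entry 0 ≤ 0. Minimum is 3 at row 1 (s_1 leaves); pivot element 3.
Divide row 1 by 3; eliminate column a from the other rows.
Row 2 update in column b: 5 − 0·(1/3) = 5.

5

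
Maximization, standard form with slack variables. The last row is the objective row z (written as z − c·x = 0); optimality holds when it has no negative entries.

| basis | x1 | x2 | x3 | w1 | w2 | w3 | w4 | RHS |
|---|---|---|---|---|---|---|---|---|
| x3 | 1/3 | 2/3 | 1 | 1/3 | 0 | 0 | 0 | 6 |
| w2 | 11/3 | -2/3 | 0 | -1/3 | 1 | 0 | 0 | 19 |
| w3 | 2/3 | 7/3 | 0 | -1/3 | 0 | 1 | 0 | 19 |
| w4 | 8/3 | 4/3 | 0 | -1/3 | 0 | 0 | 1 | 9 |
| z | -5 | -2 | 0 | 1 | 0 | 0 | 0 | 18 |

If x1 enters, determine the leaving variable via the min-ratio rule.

w4

Column x1 entries and ratios — x3: 6/(1/3) = 18; w2: 19/(11/3) = 57/11; w3: 19/(2/3) = 57/2; w4: 9/(8/3) = 27/8.
Smallest ratio is 27/8 in the row of w4, so w4 leaves.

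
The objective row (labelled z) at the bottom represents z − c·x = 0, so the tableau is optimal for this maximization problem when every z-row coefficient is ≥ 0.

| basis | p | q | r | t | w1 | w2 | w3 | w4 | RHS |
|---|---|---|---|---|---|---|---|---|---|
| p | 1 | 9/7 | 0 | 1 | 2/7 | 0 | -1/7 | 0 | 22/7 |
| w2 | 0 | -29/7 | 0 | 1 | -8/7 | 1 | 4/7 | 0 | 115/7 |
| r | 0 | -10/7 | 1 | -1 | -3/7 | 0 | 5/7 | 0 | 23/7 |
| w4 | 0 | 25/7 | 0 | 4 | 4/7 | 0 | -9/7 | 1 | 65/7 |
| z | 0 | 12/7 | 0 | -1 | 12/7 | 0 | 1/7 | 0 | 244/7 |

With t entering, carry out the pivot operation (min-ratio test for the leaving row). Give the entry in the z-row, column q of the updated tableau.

Ratio test on column t — row 1: (22/7)/1 = 22/7; row 2: (115/7)/1 = 115/7; row 3: entry -1 ≤ 0; row 4: (65/7)/4 = 65/28. Minimum is 65/28 at row 4 (w4 leaves); pivot element 4.
Divide row 4 by 4; eliminate column t from the other rows.
z-row update in column q: 12/7 − (-1)·(25/28) = 73/28.

73/28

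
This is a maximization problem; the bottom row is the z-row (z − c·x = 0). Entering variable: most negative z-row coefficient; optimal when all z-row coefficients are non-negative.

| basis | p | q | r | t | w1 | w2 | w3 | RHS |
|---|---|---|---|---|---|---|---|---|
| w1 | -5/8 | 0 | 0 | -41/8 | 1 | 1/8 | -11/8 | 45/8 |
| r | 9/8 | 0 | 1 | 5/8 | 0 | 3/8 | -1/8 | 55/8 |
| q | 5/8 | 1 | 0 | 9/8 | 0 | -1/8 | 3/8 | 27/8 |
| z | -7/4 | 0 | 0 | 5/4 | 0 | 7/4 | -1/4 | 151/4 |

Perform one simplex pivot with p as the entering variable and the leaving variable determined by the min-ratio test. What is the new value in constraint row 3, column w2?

Ratio test on column p — row 1: entry -5/8 ≤ 0; row 2: (55/8)/(9/8) = 55/9; row 3: (27/8)/(5/8) = 27/5. Minimum is 27/5 at row 3 (q leaves); pivot element 5/8.
Divide row 3 by 5/8; eliminate column p from the other rows.
In the new row 3, the w2 entry is the old entry divided by the pivot: (-1/8)/(5/8) = -1/5.

-1/5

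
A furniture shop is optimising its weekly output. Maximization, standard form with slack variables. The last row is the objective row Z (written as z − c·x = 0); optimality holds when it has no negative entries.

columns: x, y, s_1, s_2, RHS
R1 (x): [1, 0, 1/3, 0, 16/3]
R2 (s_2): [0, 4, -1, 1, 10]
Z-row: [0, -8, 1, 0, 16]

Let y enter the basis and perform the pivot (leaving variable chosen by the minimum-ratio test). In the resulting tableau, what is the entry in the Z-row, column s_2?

2

Ratio test on column y — row 1: entry 0 ≤ 0; row 2: 10/4 = 5/2. Minimum is 5/2 at row 2 (s_2 leaves); pivot element 4.
Divide row 2 by 4; eliminate column y from the other rows.
Z-row update in column s_2: 0 − (-8)·(1/4) = 2.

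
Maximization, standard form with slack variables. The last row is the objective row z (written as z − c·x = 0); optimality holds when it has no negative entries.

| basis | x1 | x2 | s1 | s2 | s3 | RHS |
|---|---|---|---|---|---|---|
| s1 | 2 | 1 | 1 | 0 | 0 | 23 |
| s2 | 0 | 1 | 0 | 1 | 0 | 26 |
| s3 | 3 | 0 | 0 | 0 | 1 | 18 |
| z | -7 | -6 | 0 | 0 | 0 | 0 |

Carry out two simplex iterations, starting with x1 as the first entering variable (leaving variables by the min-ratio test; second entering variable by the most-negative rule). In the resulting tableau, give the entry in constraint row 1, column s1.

Ratio test on column x1 — row 1: 23/2 = 23/2; row 2: entry 0 ≤ 0; row 3: 18/3 = 6. Minimum is 6 at row 3 (s3 leaves); pivot element 3.
Divide row 3 by 3; eliminate column x1 from the other rows.
Second iteration: most negative z-row entry is -6 in column x2, so x2 enters.
Ratio test on column x2 — row 1: 11/1 = 11; row 2: 26/1 = 26; row 3: entry 0 ≤ 0. Minimum is 11 at row 1 (s1 leaves); pivot element 1.
Divide row 1 by 1; eliminate column x2 from the other rows.
After both pivots, the entry at constraint row 1, column s1 is 1.

1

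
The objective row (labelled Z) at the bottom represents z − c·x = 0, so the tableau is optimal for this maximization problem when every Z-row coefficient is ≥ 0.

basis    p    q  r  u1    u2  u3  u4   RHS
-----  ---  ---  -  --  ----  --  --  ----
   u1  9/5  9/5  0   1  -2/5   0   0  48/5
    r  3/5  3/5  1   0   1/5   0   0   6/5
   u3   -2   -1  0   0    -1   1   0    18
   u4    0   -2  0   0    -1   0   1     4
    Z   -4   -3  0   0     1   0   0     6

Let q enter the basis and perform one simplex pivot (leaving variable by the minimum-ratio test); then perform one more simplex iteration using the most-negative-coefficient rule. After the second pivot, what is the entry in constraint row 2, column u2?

Ratio test on column q — row 1: (48/5)/(9/5) = 16/3; row 2: (6/5)/(3/5) = 2; row 3: entry -1 ≤ 0; row 4: entry -2 ≤ 0. Minimum is 2 at row 2 (r leaves); pivot element 3/5.
Divide row 2 by 3/5; eliminate column q from the other rows.
Second iteration: most negative Z-row entry is -1 in column p, so p enters.
Ratio test on column p — row 1: entry 0 ≤ 0; row 2: 2/1 = 2; row 3: entry -1 ≤ 0; row 4: 8/2 = 4. Minimum is 2 at row 2 (q leaves); pivot element 1.
Divide row 2 by 1; eliminate column p from the other rows.
After both pivots, the entry at constraint row 2, column u2 is 1/3.

1/3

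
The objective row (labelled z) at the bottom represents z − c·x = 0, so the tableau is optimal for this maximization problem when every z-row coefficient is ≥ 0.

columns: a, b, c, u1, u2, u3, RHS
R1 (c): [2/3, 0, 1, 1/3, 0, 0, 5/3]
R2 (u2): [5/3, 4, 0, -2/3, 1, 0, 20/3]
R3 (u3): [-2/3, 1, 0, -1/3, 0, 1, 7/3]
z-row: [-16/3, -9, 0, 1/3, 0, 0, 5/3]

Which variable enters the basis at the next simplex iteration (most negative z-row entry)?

b

Negative z-row entries: a: -16/3, b: -9.
The most negative is -9 in column b, so b enters.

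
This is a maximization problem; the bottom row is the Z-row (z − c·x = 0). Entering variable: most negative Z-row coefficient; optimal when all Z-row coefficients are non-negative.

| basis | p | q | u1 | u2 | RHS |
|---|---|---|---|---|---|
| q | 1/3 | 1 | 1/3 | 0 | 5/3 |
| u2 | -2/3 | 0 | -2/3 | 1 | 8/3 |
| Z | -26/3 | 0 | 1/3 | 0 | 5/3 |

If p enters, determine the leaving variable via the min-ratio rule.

q

Column p entries and ratios — q: (5/3)/(1/3) = 5; u2: -2/3 ≤ 0, skip.
Smallest ratio is 5 in the row of q, so q leaves.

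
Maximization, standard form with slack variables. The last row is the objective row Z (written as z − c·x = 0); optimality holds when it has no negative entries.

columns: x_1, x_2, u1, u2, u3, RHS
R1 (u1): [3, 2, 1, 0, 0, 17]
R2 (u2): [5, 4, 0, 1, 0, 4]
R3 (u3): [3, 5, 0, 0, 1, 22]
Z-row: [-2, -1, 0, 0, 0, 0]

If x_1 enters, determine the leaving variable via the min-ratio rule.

Column x_1 entries and ratios — u1: 17/3 = 17/3; u2: 4/5 = 4/5; u3: 22/3 = 22/3.
Smallest ratio is 4/5 in the row of u2, so u2 leaves.

u2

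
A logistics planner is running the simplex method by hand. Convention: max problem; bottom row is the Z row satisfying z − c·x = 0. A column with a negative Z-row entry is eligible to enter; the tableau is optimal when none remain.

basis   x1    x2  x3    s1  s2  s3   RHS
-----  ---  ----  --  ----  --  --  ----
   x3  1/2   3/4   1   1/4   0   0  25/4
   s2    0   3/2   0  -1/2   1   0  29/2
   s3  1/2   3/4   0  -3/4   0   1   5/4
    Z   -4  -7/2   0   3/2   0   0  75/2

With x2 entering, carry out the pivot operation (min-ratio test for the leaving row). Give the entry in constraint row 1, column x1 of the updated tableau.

0

Ratio test on column x2 — row 1: (25/4)/(3/4) = 25/3; row 2: (29/2)/(3/2) = 29/3; row 3: (5/4)/(3/4) = 5/3. Minimum is 5/3 at row 3 (s3 leaves); pivot element 3/4.
Divide row 3 by 3/4; eliminate column x2 from the other rows.
Row 1 update in column x1: 1/2 − (3/4)·(2/3) = 0.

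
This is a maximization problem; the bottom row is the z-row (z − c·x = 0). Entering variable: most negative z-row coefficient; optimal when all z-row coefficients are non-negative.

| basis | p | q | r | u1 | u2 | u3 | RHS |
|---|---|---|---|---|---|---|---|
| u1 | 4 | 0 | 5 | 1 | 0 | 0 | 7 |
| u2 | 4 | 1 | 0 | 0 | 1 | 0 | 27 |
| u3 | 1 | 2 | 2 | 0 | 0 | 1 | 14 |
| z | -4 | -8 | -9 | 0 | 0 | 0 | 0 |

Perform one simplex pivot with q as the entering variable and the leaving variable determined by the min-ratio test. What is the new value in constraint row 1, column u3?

Ratio test on column q — row 1: entry 0 ≤ 0; row 2: 27/1 = 27; row 3: 14/2 = 7. Minimum is 7 at row 3 (u3 leaves); pivot element 2.
Divide row 3 by 2; eliminate column q from the other rows.
Row 1 update in column u3: 0 − 0·(1/2) = 0.

0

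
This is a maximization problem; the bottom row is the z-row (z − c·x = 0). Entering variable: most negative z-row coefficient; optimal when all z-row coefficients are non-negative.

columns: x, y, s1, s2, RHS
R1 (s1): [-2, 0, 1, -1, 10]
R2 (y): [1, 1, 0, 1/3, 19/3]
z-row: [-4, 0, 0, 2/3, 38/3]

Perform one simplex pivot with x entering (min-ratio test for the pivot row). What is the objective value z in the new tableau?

38

Ratio test on column x — row 1: entry -2 ≤ 0; row 2: (19/3)/1 = 19/3. Minimum is 19/3 at row 2 (y leaves); pivot element 1.
Pivot on row 2; the z-row RHS becomes 38/3 − (-4)·(19/3) = 38.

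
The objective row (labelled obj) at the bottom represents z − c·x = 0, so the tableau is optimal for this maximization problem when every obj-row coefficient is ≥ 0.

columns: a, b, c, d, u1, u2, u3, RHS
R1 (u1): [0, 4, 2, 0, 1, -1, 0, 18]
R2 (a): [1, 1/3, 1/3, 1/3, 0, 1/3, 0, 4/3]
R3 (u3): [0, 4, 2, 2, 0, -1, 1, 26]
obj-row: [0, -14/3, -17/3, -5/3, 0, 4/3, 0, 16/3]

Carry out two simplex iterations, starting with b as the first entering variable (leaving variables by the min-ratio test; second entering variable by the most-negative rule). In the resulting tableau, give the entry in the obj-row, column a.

17

Ratio test on column b — row 1: 18/4 = 9/2; row 2: (4/3)/(1/3) = 4; row 3: 26/4 = 13/2. Minimum is 4 at row 2 (a leaves); pivot element 1/3.
Divide row 2 by 1/3; eliminate column b from the other rows.
Second iteration: most negative obj-row entry is -1 in column c, so c enters.
Ratio test on column c — row 1: entry -2 ≤ 0; row 2: 4/1 = 4; row 3: entry -2 ≤ 0. Minimum is 4 at row 2 (b leaves); pivot element 1.
Divide row 2 by 1; eliminate column c from the other rows.
After both pivots, the entry at the obj-row, column a is 17.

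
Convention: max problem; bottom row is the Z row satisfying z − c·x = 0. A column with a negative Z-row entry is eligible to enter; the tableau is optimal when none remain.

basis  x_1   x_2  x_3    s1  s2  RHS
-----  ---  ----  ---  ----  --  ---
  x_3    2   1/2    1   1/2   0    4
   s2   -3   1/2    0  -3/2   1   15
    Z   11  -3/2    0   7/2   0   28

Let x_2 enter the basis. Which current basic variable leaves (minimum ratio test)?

Column x_2 entries and ratios — x_3: 4/(1/2) = 8; s2: 15/(1/2) = 30.
Smallest ratio is 8 in the row of x_3, so x_3 leaves.

x_3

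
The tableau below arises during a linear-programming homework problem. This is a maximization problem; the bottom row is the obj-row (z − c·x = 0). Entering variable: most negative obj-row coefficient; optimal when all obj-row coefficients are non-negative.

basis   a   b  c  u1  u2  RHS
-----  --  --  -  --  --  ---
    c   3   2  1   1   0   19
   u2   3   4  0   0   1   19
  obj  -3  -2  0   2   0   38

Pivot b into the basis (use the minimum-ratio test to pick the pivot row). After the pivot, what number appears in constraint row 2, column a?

Ratio test on column b — row 1: 19/2 = 19/2; row 2: 19/4 = 19/4. Minimum is 19/4 at row 2 (u2 leaves); pivot element 4.
Divide row 2 by 4; eliminate column b from the other rows.
In the new row 2, the a entry is the old entry divided by the pivot: 3/4 = 3/4.

3/4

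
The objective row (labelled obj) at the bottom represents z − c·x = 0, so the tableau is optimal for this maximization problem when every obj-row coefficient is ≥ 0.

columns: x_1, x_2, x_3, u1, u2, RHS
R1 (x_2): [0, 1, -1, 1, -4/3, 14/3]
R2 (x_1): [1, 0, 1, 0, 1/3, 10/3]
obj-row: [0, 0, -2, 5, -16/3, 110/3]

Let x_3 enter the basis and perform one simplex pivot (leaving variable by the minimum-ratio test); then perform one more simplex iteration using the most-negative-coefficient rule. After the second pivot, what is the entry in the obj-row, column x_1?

Ratio test on column x_3 — row 1: entry -1 ≤ 0; row 2: (10/3)/1 = 10/3. Minimum is 10/3 at row 2 (x_1 leaves); pivot element 1.
Divide row 2 by 1; eliminate column x_3 from the other rows.
Second iteration: most negative obj-row entry is -14/3 in column u2, so u2 enters.
Ratio test on column u2 — row 1: entry -1 ≤ 0; row 2: (10/3)/(1/3) = 10. Minimum is 10 at row 2 (x_3 leaves); pivot element 1/3.
Divide row 2 by 1/3; eliminate column u2 from the other rows.
After both pivots, the entry at the obj-row, column x_1 is 16.

16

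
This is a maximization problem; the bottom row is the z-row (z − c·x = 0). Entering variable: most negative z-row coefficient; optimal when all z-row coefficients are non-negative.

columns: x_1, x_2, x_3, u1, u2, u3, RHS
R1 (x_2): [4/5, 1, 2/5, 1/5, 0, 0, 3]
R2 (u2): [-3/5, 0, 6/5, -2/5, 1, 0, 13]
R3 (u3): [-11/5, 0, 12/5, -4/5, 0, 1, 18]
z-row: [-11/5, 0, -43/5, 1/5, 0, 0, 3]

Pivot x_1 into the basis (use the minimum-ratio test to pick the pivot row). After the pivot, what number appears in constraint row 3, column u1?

Ratio test on column x_1 — row 1: 3/(4/5) = 15/4; row 2: entry -3/5 ≤ 0; row 3: entry -11/5 ≤ 0. Minimum is 15/4 at row 1 (x_2 leaves); pivot element 4/5.
Divide row 1 by 4/5; eliminate column x_1 from the other rows.
Row 3 update in column u1: -4/5 − (-11/5)·(1/4) = -1/4.

-1/4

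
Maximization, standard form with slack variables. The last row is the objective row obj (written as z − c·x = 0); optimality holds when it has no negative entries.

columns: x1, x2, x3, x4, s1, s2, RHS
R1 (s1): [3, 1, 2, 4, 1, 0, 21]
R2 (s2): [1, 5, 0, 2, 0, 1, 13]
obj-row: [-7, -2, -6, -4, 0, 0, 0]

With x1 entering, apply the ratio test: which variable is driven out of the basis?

s1

Column x1 entries and ratios — s1: 21/3 = 7; s2: 13/1 = 13.
Smallest ratio is 7 in the row of s1, so s1 leaves.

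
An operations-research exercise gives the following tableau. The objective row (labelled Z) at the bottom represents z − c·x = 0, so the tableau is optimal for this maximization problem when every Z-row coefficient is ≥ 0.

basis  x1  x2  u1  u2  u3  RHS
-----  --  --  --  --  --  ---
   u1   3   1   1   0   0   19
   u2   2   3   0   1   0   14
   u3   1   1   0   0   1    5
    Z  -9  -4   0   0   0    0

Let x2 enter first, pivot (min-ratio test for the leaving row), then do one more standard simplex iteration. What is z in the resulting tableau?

25

Ratio test on column x2 — row 1: 19/1 = 19; row 2: 14/3 = 14/3; row 3: 5/1 = 5. Minimum is 14/3 at row 2 (u2 leaves); pivot element 3.
Pivot on row 2; the Z-row RHS becomes 0 − (-4)·(14/3) = 56/3.
Next entering variable (most negative Z-row entry -19/3): x1.
Ratio test on column x1 — row 1: (43/3)/(7/3) = 43/7; row 2: (14/3)/(2/3) = 7; row 3: (1/3)/(1/3) = 1. Minimum is 1 at row 3 (u3 leaves); pivot element 1/3.
After the second pivot the Z-row RHS is 56/3 − (-19/3)·1 = 25.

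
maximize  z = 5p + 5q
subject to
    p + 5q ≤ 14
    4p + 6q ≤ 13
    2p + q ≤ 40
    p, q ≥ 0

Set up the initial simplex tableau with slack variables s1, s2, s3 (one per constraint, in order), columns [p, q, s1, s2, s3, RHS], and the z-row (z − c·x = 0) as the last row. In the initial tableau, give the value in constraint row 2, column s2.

1

Slack s2 belongs to constraint 2; its column is the unit vector e_2, so the entry in row 2 is 1.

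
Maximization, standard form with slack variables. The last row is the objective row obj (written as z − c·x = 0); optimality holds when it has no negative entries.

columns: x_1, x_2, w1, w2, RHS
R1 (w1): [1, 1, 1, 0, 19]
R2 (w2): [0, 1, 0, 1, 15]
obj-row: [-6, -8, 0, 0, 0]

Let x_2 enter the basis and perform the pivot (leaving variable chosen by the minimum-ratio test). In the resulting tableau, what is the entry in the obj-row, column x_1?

Ratio test on column x_2 — row 1: 19/1 = 19; row 2: 15/1 = 15. Minimum is 15 at row 2 (w2 leaves); pivot element 1.
Divide row 2 by 1; eliminate column x_2 from the other rows.
obj-row update in column x_1: -6 − (-8)·0 = -6.

-6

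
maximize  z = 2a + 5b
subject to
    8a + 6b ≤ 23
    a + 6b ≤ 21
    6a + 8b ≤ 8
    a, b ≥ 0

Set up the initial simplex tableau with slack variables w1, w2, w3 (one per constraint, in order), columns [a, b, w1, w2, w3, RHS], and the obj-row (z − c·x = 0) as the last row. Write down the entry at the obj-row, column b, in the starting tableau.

The obj-row carries the negated objective coefficients: the b entry is -5.

-5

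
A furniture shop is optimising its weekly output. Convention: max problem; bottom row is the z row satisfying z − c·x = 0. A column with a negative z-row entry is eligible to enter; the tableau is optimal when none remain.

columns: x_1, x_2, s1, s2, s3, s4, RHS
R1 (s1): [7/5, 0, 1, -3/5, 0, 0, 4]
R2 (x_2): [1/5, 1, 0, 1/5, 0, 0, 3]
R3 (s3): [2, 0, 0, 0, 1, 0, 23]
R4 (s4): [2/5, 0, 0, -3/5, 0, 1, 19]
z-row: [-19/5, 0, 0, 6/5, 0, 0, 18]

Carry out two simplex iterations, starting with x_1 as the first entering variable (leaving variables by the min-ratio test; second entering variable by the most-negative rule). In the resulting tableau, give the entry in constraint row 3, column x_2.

-3

Ratio test on column x_1 — row 1: 4/(7/5) = 20/7; row 2: 3/(1/5) = 15; row 3: 23/2 = 23/2; row 4: 19/(2/5) = 95/2. Minimum is 20/7 at row 1 (s1 leaves); pivot element 7/5.
Divide row 1 by 7/5; eliminate column x_1 from the other rows.
Second iteration: most negative z-row entry is -3/7 in column s2, so s2 enters.
Ratio test on column s2 — row 1: entry -3/7 ≤ 0; row 2: (17/7)/(2/7) = 17/2; row 3: (121/7)/(6/7) = 121/6; row 4: entry -3/7 ≤ 0. Minimum is 17/2 at row 2 (x_2 leaves); pivot element 2/7.
Divide row 2 by 2/7; eliminate column s2 from the other rows.
After both pivots, the entry at constraint row 3, column x_2 is -3.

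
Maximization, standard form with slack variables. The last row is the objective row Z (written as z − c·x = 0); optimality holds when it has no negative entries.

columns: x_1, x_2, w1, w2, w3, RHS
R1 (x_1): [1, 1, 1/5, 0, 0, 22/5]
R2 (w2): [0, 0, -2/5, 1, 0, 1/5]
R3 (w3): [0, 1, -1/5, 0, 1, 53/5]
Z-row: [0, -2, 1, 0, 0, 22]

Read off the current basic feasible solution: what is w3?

w3 is basic (row 3); its value is the RHS of that row, 53/5.

53/5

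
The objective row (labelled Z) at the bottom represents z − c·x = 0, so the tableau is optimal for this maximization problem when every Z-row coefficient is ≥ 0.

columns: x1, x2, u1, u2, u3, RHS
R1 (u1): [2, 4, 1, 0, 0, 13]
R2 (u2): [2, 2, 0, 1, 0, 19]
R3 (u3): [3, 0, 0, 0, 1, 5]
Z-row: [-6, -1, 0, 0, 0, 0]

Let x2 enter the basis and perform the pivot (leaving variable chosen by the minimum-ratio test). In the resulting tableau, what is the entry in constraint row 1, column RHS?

13/4

Ratio test on column x2 — row 1: 13/4 = 13/4; row 2: 19/2 = 19/2; row 3: entry 0 ≤ 0. Minimum is 13/4 at row 1 (u1 leaves); pivot element 4.
Divide row 1 by 4; eliminate column x2 from the other rows.
In the new row 1, the RHS entry is the old entry divided by the pivot: 13/4 = 13/4.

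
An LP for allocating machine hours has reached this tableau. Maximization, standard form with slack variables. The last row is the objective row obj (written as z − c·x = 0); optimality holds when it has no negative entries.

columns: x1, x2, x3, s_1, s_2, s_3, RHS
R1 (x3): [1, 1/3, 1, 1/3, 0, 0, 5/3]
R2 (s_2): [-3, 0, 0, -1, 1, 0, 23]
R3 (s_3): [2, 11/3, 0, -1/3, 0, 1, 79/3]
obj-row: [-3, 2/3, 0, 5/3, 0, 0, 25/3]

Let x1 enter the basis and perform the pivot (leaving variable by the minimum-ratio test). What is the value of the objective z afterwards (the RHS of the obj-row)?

Ratio test on column x1 — row 1: (5/3)/1 = 5/3; row 2: entry -3 ≤ 0; row 3: (79/3)/2 = 79/6. Minimum is 5/3 at row 1 (x3 leaves); pivot element 1.
Pivot on row 1; the obj-row RHS becomes 25/3 − (-3)·(5/3) = 40/3.

40/3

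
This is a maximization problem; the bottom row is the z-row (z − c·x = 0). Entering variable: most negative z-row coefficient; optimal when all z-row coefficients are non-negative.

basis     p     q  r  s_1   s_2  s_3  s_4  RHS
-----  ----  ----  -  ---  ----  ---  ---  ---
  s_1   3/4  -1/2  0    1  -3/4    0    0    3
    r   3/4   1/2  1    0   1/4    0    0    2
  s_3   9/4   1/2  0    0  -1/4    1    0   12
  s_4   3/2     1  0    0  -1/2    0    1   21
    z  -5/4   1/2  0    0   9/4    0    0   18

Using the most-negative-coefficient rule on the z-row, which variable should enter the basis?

Negative z-row entries: p: -5/4.
The most negative is -5/4 in column p, so p enters.

p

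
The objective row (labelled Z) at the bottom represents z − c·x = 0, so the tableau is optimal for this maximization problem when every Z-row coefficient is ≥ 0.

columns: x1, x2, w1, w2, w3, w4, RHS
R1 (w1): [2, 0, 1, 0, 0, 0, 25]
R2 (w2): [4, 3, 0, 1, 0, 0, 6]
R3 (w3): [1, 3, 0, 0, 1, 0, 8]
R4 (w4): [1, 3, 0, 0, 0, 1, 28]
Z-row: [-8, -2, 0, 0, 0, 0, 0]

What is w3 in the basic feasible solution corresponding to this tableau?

8

w3 is basic (row 3); its value is the RHS of that row, 8.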